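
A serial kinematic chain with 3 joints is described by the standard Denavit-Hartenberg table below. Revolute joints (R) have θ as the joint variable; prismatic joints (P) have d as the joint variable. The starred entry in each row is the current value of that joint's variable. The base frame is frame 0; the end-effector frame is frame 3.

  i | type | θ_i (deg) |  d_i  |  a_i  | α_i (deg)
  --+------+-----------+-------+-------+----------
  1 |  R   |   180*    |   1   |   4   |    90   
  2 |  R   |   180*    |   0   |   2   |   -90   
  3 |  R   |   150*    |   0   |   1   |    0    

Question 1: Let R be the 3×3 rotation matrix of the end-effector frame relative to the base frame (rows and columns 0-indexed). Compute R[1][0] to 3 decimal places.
-0.500

End-effector x-axis (col 0 of R) = (-0.8660,-0.5000,-0.0000)
R[1][0] = -0.5000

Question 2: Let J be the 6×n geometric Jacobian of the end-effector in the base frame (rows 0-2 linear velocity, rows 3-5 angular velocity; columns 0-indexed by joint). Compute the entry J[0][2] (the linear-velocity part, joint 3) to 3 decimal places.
axis z_2 = (0.0000,0.0000,-1.0000); lever o_n−o_2 = (-0.8660,-0.5000,-0.0000)
cross product → J_v[:, 2] = (-0.5000,0.8660,0.0000)
J_ω[:, 2] = z_2
entry J[0][2] = -0.5000

-0.500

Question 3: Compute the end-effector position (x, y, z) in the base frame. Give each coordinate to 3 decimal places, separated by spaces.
-2.866 -0.500 1.000

after link 1: o_1 = (-4.0000, 0.0000, 1.0000)
after link 2: o_2 = (-2.0000, 0.0000, 1.0000)
after link 3: o_3 = (-2.8660, -0.5000, 1.0000)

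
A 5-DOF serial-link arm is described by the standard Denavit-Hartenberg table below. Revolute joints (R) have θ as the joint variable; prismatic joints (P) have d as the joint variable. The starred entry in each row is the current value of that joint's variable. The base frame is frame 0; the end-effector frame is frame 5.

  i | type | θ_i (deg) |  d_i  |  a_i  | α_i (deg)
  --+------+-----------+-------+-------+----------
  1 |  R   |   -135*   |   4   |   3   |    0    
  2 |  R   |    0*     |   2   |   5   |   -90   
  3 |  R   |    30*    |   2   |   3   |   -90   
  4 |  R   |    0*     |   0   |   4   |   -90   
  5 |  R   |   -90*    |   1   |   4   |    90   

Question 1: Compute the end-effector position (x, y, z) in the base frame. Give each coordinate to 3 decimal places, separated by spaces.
after link 1: o_1 = (-2.1213, -2.1213, 4.0000)
after link 2: o_2 = (-5.6569, -5.6569, 6.0000)
after link 3: o_3 = (-6.0798, -8.9082, 4.5000)
after link 4: o_4 = (-8.5292, -11.3577, 2.5000)
after link 5: o_5 = (-7.8221, -9.2364, -0.9641)

-7.822 -9.236 -0.964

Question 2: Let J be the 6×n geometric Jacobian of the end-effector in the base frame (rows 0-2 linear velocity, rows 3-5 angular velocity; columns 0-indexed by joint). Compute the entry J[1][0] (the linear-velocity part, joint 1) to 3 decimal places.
axis z_0 = ẑ; lever o_n−o_0 = (-7.8221,-9.2364,-0.9641)
cross product → J_v[:, 0] = (9.2364,-7.8221,0.0000)
J_ω[:, 0] = z_0
entry J[1][0] = -7.8221

-7.822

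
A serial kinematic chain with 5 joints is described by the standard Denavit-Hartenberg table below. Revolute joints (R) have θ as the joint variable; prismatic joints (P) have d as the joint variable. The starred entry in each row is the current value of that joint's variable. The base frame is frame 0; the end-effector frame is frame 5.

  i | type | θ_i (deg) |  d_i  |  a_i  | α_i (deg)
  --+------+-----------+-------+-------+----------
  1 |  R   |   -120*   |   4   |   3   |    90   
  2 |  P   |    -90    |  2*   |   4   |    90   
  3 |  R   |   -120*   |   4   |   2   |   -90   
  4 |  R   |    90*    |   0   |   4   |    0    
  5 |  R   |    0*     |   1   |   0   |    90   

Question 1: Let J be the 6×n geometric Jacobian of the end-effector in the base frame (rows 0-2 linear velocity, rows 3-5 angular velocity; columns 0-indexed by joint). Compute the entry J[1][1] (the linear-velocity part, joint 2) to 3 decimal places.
prismatic axis z_1 = (-0.8660,0.5000,0.0000)
J_v[:, 1] = z_1; J_ω[:, 1] = (0,0,0)
entry J[1][1] = 0.5000

0.500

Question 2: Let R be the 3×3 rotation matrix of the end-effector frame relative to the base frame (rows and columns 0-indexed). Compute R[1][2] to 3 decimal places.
-0.433

End-effector z-axis (col 2 of R) = (0.7500,-0.4330,0.5000)
R[1][2] = -0.4330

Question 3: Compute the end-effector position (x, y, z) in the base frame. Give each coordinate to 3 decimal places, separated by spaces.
after link 1: o_1 = (-1.5000, -2.5981, 4.0000)
after link 2: o_2 = (-3.2321, -1.5981, 0.0000)
after link 3: o_3 = (0.2679, 1.0000, 1.0000)
after link 4: o_4 = (-1.7321, -2.4641, 1.0000)
after link 5: o_5 = (-1.2990, -2.7141, 0.1340)

-1.299 -2.714 0.134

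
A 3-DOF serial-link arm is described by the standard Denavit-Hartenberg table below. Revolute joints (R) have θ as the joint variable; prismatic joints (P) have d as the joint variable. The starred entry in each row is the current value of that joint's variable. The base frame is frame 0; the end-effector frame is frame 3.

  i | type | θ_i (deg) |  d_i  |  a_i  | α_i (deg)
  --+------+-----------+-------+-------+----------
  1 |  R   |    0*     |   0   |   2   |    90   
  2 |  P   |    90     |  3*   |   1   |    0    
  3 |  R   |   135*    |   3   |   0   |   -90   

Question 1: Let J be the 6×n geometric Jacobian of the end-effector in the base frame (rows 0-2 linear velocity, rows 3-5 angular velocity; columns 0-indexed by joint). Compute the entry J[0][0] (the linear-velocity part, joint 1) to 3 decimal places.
6.000

axis z_0 = ẑ; lever o_n−o_0 = (2.0000,-6.0000,1.0000)
cross product → J_v[:, 0] = (6.0000,2.0000,-0.0000)
J_ω[:, 0] = z_0
entry J[0][0] = 6.0000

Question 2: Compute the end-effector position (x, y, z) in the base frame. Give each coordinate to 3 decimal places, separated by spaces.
after link 1: o_1 = (2.0000, 0.0000, 0.0000)
after link 2: o_2 = (2.0000, -3.0000, 1.0000)
after link 3: o_3 = (2.0000, -6.0000, 1.0000)

2.000 -6.000 1.000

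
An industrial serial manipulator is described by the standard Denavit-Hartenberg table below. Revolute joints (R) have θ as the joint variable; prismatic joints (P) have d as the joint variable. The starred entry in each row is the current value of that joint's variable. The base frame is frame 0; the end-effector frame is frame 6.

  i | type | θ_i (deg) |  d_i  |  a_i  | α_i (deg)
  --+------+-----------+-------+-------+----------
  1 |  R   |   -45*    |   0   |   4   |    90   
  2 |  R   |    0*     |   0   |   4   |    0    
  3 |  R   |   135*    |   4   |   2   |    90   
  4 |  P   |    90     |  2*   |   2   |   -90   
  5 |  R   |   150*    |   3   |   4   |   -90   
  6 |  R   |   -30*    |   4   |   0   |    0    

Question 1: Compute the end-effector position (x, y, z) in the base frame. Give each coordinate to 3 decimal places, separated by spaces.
7.510 -8.268 1.742

after link 1: o_1 = (2.8284, -2.8284, 0.0000)
after link 2: o_2 = (5.6569, -5.6569, 0.0000)
after link 3: o_3 = (1.8284, -7.4853, 1.4142)
after link 4: o_4 = (1.4142, -9.8995, 2.8284)
after link 5: o_5 = (4.3637, -7.9500, -0.7071)
after link 6: o_6 = (7.5100, -8.2678, 1.7424)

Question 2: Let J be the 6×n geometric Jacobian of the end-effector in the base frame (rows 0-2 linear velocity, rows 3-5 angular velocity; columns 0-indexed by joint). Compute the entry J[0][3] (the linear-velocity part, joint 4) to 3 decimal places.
prismatic axis z_3 = (0.5000,-0.5000,0.7071)
J_v[:, 3] = z_3; J_ω[:, 3] = (0,0,0)
entry J[0][3] = 0.5000

0.500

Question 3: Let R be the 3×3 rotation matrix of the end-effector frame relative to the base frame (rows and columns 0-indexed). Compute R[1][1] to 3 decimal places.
End-effector y-axis (col 1 of R) = (-0.2518,0.8642,0.4356)
R[1][1] = 0.8642

0.864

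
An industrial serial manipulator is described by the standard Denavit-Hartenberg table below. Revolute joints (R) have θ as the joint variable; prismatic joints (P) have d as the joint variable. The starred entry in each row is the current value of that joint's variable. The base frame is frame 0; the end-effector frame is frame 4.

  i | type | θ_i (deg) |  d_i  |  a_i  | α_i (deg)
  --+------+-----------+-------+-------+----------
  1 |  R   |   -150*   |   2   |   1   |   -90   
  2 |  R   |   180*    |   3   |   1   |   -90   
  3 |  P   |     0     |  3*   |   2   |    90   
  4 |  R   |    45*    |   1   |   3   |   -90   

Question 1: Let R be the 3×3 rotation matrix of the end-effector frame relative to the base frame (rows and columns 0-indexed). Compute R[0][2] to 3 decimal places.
-0.612

End-effector z-axis (col 2 of R) = (-0.6124,-0.3536,0.7071)
R[0][2] = -0.6124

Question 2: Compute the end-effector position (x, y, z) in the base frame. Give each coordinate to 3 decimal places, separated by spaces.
after link 1: o_1 = (-0.8660, -0.5000, 2.0000)
after link 2: o_2 = (1.5000, -2.5981, 2.0000)
after link 3: o_3 = (3.2321, -1.5981, 5.0000)
after link 4: o_4 = (5.5692, -1.4034, 7.1213)

5.569 -1.403 7.121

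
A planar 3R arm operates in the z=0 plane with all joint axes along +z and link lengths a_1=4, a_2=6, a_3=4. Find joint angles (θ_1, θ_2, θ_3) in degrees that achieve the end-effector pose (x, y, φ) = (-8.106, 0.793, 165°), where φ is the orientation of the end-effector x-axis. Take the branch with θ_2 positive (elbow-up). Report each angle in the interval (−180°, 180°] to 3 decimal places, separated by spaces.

89.990 135.005 -59.995

wrist centre = target − a_3·(cos φ, sin φ) = (-4.2423, -0.2423)
cos θ_2 = (18.0558−4²−6²)/(2·4·6) = -0.7072; θ_2 = 135.0052° (elbow-up)
β = atan2(-0.2423,-4.2423) = -176.7314°; ψ = atan2(4.2423,-0.2430) = 93.2787°
θ_1 = β − ψ = -270.0101°
θ_3 = φ − θ_1 − θ_2 = -59.9951° (wrapped to (-180°,180°])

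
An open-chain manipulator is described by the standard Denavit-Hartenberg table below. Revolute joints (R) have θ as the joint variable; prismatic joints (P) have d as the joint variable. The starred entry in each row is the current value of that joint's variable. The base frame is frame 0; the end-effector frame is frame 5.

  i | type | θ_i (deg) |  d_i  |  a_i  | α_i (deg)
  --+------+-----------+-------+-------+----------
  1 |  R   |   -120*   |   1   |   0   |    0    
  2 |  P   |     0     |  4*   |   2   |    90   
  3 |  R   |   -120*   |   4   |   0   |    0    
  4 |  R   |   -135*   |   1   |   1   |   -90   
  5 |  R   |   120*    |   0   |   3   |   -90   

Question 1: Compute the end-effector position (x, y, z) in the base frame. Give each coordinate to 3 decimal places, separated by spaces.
after link 1: o_1 = (0.0000, 0.0000, 1.0000)
after link 2: o_2 = (-1.0000, -1.7321, 5.0000)
after link 3: o_3 = (-4.4641, 0.2679, 5.0000)
after link 4: o_4 = (-5.2007, 0.9921, 5.9659)
after link 5: o_5 = (-3.1448, -0.6432, 4.5170)

-3.145 -0.643 4.517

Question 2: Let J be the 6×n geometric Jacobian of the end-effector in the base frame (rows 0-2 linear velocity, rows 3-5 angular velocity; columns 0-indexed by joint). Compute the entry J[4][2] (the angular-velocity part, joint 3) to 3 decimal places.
axis z_2 = (-0.8660,0.5000,0.0000); lever o_n−o_2 = (-2.1448,1.0889,-0.4830)
cross product → J_v[:, 2] = (-0.2415,-0.4183,0.1294)
J_ω[:, 2] = z_2
entry J[4][2] = 0.5000

0.500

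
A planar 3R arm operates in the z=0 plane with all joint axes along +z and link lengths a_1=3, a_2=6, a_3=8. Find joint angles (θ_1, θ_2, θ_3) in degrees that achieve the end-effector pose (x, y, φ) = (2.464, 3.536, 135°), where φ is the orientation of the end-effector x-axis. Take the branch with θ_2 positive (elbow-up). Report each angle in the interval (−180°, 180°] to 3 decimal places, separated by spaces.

wrist centre = target − a_3·(cos φ, sin φ) = (8.1209, -2.1209)
cos θ_2 = (70.4463−3²−6²)/(2·3·6) = 0.7068; θ_2 = 45.0215° (elbow-up)
β = atan2(-2.1209,8.1209) = -14.6365°; ψ = atan2(4.2442,7.2410) = 30.3761°
θ_1 = β − ψ = -45.0126°
θ_3 = φ − θ_1 − θ_2 = 134.9911° (wrapped to (-180°,180°])

-45.013 45.021 134.991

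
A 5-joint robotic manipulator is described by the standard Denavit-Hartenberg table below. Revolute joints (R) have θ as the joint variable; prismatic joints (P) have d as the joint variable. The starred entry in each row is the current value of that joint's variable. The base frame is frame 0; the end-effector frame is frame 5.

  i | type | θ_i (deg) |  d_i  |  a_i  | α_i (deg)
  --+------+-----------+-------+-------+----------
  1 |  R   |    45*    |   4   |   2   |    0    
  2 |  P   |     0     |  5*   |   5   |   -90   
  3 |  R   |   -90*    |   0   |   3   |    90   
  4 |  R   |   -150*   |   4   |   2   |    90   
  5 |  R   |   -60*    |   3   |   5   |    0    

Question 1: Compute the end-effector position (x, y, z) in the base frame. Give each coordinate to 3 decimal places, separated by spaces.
after link 1: o_1 = (1.4142, 1.4142, 4.0000)
after link 2: o_2 = (4.9497, 4.9497, 9.0000)
after link 3: o_3 = (4.9497, 4.9497, 12.0000)
after link 4: o_4 = (2.8284, 1.4142, 10.2679)
after link 5: o_5 = (4.9371, 5.4293, 6.6029)

4.937 5.429 6.603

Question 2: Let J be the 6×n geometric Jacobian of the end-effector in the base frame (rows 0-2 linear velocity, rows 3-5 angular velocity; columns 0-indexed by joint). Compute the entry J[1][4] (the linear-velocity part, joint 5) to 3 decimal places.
-3.299

axis z_4 = (-0.6124,0.6124,-0.5000); lever o_n−o_4 = (2.1086,4.0151,-3.6651)
cross product → J_v[:, 4] = (-0.2368,-3.2987,-3.7500)
J_ω[:, 4] = z_4
entry J[1][4] = -3.2987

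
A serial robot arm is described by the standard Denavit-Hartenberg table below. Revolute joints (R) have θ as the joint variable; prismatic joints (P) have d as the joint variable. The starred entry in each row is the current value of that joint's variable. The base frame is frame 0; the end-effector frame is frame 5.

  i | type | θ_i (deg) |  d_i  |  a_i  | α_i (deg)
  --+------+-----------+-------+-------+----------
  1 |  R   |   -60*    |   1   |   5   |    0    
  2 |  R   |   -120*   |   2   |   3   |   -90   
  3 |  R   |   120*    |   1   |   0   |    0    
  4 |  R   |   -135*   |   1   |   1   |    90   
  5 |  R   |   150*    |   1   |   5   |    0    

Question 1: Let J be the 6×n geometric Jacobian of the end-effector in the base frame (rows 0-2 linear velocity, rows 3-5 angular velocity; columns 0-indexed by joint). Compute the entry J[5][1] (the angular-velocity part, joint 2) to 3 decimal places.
1.000

axis z_1 = (0.0000,0.0000,1.0000); lever o_n−o_1 = (0.4755,-4.5000,2.1040)
cross product → J_v[:, 1] = (4.5000,0.4755,-0.0000)
J_ω[:, 1] = z_1
entry J[5][1] = 1.0000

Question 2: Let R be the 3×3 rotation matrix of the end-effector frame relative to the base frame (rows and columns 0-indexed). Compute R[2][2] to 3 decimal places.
End-effector z-axis (col 2 of R) = (0.2588,0.0000,0.9659)
R[2][2] = 0.9659

0.966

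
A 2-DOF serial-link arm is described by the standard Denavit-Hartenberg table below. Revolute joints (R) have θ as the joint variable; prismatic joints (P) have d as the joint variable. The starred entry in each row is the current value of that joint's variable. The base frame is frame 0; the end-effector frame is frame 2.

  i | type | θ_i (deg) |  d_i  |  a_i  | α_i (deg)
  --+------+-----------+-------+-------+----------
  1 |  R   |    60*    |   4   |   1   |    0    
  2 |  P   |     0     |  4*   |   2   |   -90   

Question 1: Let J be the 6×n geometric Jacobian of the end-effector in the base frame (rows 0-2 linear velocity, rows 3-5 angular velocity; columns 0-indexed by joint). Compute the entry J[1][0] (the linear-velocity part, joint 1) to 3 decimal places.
1.500

axis z_0 = ẑ; lever o_n−o_0 = (1.5000,2.5981,8.0000)
cross product → J_v[:, 0] = (-2.5981,1.5000,0.0000)
J_ω[:, 0] = z_0
entry J[1][0] = 1.5000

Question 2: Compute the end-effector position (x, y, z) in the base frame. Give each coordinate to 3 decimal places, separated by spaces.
after link 1: o_1 = (0.5000, 0.8660, 4.0000)
after link 2: o_2 = (1.5000, 2.5981, 8.0000)

1.500 2.598 8.000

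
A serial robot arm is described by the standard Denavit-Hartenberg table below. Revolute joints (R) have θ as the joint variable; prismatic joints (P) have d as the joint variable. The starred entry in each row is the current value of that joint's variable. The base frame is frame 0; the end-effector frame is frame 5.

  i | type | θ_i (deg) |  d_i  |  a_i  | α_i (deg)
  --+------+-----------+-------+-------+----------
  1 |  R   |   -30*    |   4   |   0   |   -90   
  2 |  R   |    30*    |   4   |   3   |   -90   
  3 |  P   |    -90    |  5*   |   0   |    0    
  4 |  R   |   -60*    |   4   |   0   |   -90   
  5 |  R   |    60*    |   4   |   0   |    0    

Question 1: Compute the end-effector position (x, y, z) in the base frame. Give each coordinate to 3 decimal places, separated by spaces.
3.585 6.549 -6.294

after link 1: o_1 = (0.0000, 0.0000, 4.0000)
after link 2: o_2 = (4.2500, 2.1651, 2.5000)
after link 3: o_3 = (2.0849, 3.4151, -1.8301)
after link 4: o_4 = (0.3529, 4.4151, -5.2942)
after link 5: o_5 = (3.5849, 6.5490, -6.2942)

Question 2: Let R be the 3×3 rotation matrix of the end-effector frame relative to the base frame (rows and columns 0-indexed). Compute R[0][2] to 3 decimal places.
0.808

End-effector z-axis (col 2 of R) = (0.8080,0.5335,-0.2500)
R[0][2] = 0.8080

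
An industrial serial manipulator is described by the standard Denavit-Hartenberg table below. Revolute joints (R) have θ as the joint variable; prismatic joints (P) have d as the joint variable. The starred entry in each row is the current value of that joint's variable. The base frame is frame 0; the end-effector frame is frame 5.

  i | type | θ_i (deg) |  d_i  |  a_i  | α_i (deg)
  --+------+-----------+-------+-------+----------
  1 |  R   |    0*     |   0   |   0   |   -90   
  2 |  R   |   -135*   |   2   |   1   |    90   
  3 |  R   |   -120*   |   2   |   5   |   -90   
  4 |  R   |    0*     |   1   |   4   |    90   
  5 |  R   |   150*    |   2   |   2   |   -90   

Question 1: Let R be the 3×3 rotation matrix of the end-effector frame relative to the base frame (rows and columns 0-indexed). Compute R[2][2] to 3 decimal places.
-0.354

End-effector z-axis (col 2 of R) = (0.3536,0.8660,-0.3536)
R[2][2] = -0.3536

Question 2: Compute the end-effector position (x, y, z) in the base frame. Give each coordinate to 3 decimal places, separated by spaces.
-2.191 -5.294 -3.466

after link 1: o_1 = (0.0000, 0.0000, 0.0000)
after link 2: o_2 = (-0.7071, 2.0000, 0.7071)
after link 3: o_3 = (-0.3536, -2.3301, -2.4749)
after link 4: o_4 = (0.4483, -6.2942, -3.2767)
after link 5: o_5 = (-2.1907, -5.2942, -3.4662)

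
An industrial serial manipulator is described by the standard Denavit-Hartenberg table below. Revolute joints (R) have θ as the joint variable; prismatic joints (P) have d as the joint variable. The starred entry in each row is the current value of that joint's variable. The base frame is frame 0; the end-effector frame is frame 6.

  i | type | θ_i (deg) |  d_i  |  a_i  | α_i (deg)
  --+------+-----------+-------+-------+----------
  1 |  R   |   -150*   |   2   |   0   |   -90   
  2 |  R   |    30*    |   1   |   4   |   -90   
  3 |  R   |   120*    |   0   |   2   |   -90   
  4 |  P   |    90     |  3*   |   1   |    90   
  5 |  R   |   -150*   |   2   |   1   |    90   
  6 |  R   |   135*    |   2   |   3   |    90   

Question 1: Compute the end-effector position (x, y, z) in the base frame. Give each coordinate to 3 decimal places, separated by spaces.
after link 1: o_1 = (0.0000, 0.0000, 2.0000)
after link 2: o_2 = (-2.5000, -2.5981, 0.0000)
after link 3: o_3 = (-2.6160, -0.6651, 0.5000)
after link 4: o_4 = (-0.3505, -1.0891, 2.6651)
after link 5: o_5 = (-0.5413, 1.0894, 2.1986)
after link 6: o_6 = (1.4853, 2.7684, 4.6631)

1.485 2.768 4.663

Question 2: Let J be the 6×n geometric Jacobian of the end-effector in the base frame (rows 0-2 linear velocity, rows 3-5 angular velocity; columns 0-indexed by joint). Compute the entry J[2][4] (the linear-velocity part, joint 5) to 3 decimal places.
-1.998

axis z_4 = (-0.0580,0.9665,0.2500); lever o_n−o_4 = (1.8358,3.8575,1.9981)
cross product → J_v[:, 4] = (0.9668,0.5749,-1.9981)
J_ω[:, 4] = z_4
entry J[2][4] = -1.9981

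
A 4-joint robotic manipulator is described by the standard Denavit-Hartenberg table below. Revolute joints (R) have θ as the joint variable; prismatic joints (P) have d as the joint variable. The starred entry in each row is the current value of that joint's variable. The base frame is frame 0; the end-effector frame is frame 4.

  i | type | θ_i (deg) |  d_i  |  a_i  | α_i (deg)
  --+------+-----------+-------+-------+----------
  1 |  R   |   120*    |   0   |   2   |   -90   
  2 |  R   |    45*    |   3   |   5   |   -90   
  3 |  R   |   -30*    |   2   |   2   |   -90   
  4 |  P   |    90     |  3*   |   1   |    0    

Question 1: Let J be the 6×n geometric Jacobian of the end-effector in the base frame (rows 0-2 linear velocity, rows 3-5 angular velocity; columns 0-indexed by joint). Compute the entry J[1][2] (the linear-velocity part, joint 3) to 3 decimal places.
axis z_2 = (0.3536,-0.6124,-0.7071); lever o_n−o_2 = (0.5948,2.1659,-2.9925)
cross product → J_v[:, 2] = (3.3640,0.6374,1.1300)
J_ω[:, 2] = z_2
entry J[1][2] = 0.6374

0.637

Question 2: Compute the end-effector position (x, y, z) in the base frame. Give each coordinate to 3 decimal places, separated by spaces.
-4.771 5.460 -6.528

after link 1: o_1 = (-1.0000, 1.7321, 0.0000)
after link 2: o_2 = (-5.3658, 3.2939, -3.5355)
after link 3: o_3 = (-6.1371, 2.6298, -6.1745)
after link 4: o_4 = (-4.7710, 5.4598, -6.5280)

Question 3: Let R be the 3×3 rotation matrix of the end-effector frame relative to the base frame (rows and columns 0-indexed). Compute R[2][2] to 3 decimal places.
-0.354

End-effector z-axis (col 2 of R) = (0.5732,0.7392,-0.3536)
R[2][2] = -0.3536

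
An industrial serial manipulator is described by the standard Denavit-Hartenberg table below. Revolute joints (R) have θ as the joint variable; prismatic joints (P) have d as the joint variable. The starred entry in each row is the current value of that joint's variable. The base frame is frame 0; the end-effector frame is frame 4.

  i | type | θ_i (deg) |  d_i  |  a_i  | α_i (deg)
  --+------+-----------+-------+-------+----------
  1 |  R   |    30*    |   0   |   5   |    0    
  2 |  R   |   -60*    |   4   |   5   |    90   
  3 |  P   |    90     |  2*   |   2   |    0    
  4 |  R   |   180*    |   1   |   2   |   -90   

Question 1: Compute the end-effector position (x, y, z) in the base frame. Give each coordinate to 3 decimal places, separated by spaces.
after link 1: o_1 = (4.3301, 2.5000, 0.0000)
after link 2: o_2 = (8.6603, -0.0000, 4.0000)
after link 3: o_3 = (7.6603, -1.7321, 6.0000)
after link 4: o_4 = (7.1603, -2.5981, 4.0000)

7.160 -2.598 4.000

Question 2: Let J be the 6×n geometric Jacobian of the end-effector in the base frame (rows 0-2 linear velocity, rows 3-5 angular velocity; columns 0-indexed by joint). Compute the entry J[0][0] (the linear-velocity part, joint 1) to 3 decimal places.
axis z_0 = ẑ; lever o_n−o_0 = (7.1603,-2.5981,4.0000)
cross product → J_v[:, 0] = (2.5981,7.1603,-0.0000)
J_ω[:, 0] = z_0
entry J[0][0] = 2.5981

2.598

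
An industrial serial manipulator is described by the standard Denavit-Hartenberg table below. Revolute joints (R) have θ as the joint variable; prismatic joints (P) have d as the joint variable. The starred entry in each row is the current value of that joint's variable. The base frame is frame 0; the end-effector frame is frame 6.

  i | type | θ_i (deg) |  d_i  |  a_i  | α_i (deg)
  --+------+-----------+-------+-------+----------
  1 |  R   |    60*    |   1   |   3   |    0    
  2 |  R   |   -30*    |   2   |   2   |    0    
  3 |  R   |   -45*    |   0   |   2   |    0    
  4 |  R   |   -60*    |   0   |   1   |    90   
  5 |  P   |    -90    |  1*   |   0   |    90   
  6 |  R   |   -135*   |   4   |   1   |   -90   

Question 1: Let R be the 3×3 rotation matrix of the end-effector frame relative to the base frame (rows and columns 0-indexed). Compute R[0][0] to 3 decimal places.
0.683

End-effector x-axis (col 0 of R) = (0.6830,0.1830,0.7071)
R[0][0] = 0.6830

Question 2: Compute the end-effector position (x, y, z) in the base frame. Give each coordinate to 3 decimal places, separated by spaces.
after link 1: o_1 = (1.5000, 2.5981, 1.0000)
after link 2: o_2 = (3.2321, 3.5981, 3.0000)
after link 3: o_3 = (5.1639, 3.0804, 3.0000)
after link 4: o_4 = (5.4227, 2.1145, 3.0000)
after link 5: o_5 = (4.4568, 1.8557, 3.0000)
after link 6: o_6 = (4.1045, 5.9024, 3.7071)

4.105 5.902 3.707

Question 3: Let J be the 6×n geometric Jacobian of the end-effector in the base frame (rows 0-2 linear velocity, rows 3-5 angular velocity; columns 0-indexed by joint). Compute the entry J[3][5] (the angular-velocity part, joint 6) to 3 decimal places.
axis z_5 = (-0.2588,0.9659,-0.0000); lever o_n−o_5 = (-0.3523,4.0467,0.7071)
cross product → J_v[:, 5] = (0.6830,0.1830,-0.7071)
J_ω[:, 5] = z_5
entry J[3][5] = -0.2588

-0.259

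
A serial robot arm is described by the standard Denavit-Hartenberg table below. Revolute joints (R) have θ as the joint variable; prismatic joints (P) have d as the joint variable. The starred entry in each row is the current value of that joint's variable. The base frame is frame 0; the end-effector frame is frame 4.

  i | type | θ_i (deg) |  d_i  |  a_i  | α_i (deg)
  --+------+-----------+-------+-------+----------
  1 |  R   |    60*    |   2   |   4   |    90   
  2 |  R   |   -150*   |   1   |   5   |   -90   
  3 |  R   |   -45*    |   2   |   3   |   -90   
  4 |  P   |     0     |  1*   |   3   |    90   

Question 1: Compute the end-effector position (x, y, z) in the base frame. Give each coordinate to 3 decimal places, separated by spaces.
after link 1: o_1 = (2.0000, 3.4641, 2.0000)
after link 2: o_2 = (0.7010, -0.7859, -0.5000)
after link 3: o_3 = (2.1195, -2.5715, -3.2927)
after link 4: o_4 = (2.1195, -5.4000, -4.7069)

2.120 -5.400 -4.707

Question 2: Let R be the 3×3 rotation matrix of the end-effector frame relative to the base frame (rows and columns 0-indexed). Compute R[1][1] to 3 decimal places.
End-effector y-axis (col 1 of R) = (-0.9186,-0.1768,-0.3536)
R[1][1] = -0.1768

-0.177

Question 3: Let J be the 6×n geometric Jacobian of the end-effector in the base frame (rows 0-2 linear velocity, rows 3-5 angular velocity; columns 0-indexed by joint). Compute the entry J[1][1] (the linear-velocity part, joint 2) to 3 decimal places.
axis z_1 = (0.8660,-0.5000,0.0000); lever o_n−o_1 = (0.1195,-8.8641,-6.7069)
cross product → J_v[:, 1] = (3.3535,5.8084,-7.6167)
J_ω[:, 1] = z_1
entry J[1][1] = 5.8084

5.808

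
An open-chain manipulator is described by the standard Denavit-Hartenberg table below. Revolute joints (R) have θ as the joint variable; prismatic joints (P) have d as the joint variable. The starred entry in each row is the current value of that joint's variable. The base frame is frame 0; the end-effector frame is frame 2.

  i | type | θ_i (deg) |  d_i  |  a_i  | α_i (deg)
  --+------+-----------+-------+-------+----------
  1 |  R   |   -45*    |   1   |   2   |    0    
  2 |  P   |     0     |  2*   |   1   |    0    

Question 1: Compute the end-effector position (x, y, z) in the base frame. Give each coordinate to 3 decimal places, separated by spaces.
2.121 -2.121 3.000

after link 1: o_1 = (1.4142, -1.4142, 1.0000)
after link 2: o_2 = (2.1213, -2.1213, 3.0000)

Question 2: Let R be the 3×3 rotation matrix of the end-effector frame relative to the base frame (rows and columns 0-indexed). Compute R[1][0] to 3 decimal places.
-0.707

End-effector x-axis (col 0 of R) = (0.7071,-0.7071,0.0000)
R[1][0] = -0.7071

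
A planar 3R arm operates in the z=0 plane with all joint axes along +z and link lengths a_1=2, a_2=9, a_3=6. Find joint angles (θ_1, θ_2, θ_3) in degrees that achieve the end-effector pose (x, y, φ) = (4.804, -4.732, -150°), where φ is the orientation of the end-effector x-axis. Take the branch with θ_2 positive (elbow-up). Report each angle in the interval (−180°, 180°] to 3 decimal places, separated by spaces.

wrist centre = target − a_3·(cos φ, sin φ) = (10.0002, -1.7320)
cos θ_2 = (103.0029−2²−9²)/(2·2·9) = 0.5001; θ_2 = 59.9947° (elbow-up)
β = atan2(-1.7320,10.0002) = -9.8260°; ψ = atan2(7.7938,6.5007) = 50.1690°
θ_1 = β − ψ = -59.9950°
θ_3 = φ − θ_1 − θ_2 = -149.9998° (wrapped to (-180°,180°])

-59.995 59.995 -150.000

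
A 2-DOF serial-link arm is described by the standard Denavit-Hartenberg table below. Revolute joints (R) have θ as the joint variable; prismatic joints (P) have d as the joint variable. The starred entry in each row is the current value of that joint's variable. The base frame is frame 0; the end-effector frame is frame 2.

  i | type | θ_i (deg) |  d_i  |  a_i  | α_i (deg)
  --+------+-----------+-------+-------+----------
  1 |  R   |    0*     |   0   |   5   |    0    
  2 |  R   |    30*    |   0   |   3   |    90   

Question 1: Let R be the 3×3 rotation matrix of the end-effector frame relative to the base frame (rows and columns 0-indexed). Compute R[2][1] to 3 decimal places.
End-effector y-axis (col 1 of R) = (-0.0000,0.0000,1.0000)
R[2][1] = 1.0000

1.000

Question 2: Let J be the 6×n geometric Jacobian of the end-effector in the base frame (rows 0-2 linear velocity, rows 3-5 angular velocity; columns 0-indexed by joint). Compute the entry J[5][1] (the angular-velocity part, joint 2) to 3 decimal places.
axis z_1 = (0.0000,0.0000,1.0000); lever o_n−o_1 = (2.5981,1.5000,0.0000)
cross product → J_v[:, 1] = (-1.5000,2.5981,0.0000)
J_ω[:, 1] = z_1
entry J[5][1] = 1.0000

1.000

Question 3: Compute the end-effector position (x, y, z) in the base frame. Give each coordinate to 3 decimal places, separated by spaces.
after link 1: o_1 = (5.0000, 0.0000, 0.0000)
after link 2: o_2 = (7.5981, 1.5000, 0.0000)

7.598 1.500 0.000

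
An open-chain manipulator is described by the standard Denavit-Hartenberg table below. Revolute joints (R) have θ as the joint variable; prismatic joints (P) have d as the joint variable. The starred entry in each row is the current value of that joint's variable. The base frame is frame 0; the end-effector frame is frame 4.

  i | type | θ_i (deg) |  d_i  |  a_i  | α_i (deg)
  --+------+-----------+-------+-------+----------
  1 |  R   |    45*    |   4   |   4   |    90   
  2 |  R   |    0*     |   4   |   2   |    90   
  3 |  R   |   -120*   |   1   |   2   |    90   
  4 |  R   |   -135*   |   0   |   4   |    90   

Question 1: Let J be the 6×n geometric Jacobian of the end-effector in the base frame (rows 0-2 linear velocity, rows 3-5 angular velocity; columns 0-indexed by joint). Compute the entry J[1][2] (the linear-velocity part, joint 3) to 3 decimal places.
axis z_2 = (0.0000,-0.0000,-1.0000); lever o_n−o_2 = (0.8002,-0.2144,1.8284)
cross product → J_v[:, 2] = (-0.2144,-0.8002,0.0000)
J_ω[:, 2] = z_2
entry J[1][2] = -0.8002

-0.800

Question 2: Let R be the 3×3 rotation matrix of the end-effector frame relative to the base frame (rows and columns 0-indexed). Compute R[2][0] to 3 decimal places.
0.707

End-effector x-axis (col 0 of R) = (0.6830,-0.1830,0.7071)
R[2][0] = 0.7071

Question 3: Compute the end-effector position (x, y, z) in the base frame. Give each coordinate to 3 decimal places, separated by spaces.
after link 1: o_1 = (2.8284, 2.8284, 4.0000)
after link 2: o_2 = (7.0711, 1.4142, 4.0000)
after link 3: o_3 = (5.1392, 1.9319, 3.0000)
after link 4: o_4 = (7.8713, 1.1998, 5.8284)

7.871 1.200 5.828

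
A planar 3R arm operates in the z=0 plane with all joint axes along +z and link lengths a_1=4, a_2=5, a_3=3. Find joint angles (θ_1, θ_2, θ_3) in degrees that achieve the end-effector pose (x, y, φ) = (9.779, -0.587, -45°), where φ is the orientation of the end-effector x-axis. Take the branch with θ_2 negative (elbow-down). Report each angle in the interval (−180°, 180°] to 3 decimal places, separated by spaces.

45.006 -60.010 -29.996

wrist centre = target − a_3·(cos φ, sin φ) = (7.6577, 1.5343)
cos θ_2 = (60.9942−4²−5²)/(2·4·5) = 0.4999; θ_2 = -60.0096° (elbow-down)
β = atan2(1.5343,7.6577) = 11.3300°; ψ = atan2(-4.3305,6.4993) = -33.6760°
θ_1 = β − ψ = 45.0060°
θ_3 = φ − θ_1 − θ_2 = -29.9964° (wrapped to (-180°,180°])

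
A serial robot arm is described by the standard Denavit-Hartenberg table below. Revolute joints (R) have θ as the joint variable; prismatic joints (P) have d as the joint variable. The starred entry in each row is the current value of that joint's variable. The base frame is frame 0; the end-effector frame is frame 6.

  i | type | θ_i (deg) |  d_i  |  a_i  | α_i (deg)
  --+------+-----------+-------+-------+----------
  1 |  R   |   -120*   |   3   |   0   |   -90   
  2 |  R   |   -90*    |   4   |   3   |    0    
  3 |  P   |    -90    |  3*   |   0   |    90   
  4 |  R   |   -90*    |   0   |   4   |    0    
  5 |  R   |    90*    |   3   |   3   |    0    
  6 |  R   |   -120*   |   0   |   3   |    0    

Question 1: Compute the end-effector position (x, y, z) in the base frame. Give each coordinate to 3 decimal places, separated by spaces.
after link 1: o_1 = (0.0000, 0.0000, 3.0000)
after link 2: o_2 = (3.4641, -2.0000, 6.0000)
after link 3: o_3 = (6.0622, -3.5000, 6.0000)
after link 4: o_4 = (2.5981, -1.5000, 6.0000)
after link 5: o_5 = (4.0981, 1.0981, 3.0000)
after link 6: o_6 = (1.0981, 1.0981, 3.0000)

1.098 1.098 3.000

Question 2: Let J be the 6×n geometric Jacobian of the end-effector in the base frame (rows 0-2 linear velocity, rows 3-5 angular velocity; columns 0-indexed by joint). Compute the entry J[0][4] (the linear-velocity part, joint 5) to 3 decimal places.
2.598

axis z_4 = (0.0000,0.0000,-1.0000); lever o_n−o_4 = (-1.5000,2.5981,-3.0000)
cross product → J_v[:, 4] = (2.5981,1.5000,0.0000)
J_ω[:, 4] = z_4
entry J[0][4] = 2.5981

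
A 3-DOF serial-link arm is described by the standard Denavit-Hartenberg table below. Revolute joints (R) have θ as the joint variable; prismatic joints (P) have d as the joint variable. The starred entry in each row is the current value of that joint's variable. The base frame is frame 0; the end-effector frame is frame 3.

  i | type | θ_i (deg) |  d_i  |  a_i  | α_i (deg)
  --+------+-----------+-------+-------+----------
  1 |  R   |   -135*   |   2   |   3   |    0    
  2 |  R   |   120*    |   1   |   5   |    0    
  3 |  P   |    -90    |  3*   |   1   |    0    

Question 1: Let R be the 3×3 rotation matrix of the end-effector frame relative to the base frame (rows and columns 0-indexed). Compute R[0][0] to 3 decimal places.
End-effector x-axis (col 0 of R) = (-0.2588,-0.9659,0.0000)
R[0][0] = -0.2588

-0.259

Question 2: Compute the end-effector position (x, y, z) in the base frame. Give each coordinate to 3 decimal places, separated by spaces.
after link 1: o_1 = (-2.1213, -2.1213, 2.0000)
after link 2: o_2 = (2.7083, -3.4154, 3.0000)
after link 3: o_3 = (2.4495, -4.3813, 6.0000)

2.449 -4.381 6.000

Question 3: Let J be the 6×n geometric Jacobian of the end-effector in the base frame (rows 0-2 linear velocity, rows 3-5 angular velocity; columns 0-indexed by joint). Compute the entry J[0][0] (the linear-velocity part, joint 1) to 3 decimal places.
4.381

axis z_0 = ẑ; lever o_n−o_0 = (2.4495,-4.3813,6.0000)
cross product → J_v[:, 0] = (4.3813,2.4495,-0.0000)
J_ω[:, 0] = z_0
entry J[0][0] = 4.3813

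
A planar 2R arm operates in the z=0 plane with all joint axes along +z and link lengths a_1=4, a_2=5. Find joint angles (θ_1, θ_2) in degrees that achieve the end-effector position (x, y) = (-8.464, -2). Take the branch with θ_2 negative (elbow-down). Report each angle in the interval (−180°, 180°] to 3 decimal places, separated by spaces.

cos θ_2 = (75.6393−4²−5²)/(2·4·5) = 0.8660; θ_2 = -30.0049° (elbow-down)
β = atan2(-2.0000,-8.4640) = -166.7052°; ψ = atan2(-2.5004,8.3299) = -16.7081°
θ_1 = β − ψ = -149.9971°

-149.997 -30.005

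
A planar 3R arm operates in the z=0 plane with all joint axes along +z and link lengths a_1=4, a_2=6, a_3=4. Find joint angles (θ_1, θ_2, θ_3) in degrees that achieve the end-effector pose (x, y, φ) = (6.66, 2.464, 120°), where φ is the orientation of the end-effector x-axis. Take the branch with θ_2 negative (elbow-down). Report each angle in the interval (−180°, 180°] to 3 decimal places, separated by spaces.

30.003 -60.006 150.003

wrist centre = target − a_3·(cos φ, sin φ) = (8.6600, -1.0001)
cos θ_2 = (75.9958−4²−6²)/(2·4·6) = 0.4999; θ_2 = -60.0058° (elbow-down)
β = atan2(-1.0001,8.6600) = -6.5876°; ψ = atan2(-5.1965,6.9995) = -36.5904°
θ_1 = β − ψ = 30.0028°
θ_3 = φ − θ_1 − θ_2 = 150.0030° (wrapped to (-180°,180°])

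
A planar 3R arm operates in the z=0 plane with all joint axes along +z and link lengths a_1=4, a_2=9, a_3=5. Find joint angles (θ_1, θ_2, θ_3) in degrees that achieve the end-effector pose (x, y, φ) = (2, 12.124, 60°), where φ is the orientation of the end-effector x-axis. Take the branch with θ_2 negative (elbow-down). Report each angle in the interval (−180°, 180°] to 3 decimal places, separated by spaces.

-172.654 -120.005 -7.341

wrist centre = target − a_3·(cos φ, sin φ) = (-0.5000, 7.7939)
cos θ_2 = (60.9945−4²−9²)/(2·4·9) = -0.5001; θ_2 = -120.0051° (elbow-down)
β = atan2(7.7939,-0.5000) = 93.6707°; ψ = atan2(-7.7938,-0.5007) = -93.6758°
θ_1 = β − ψ = 187.3464°
θ_3 = φ − θ_1 − θ_2 = -7.3413° (wrapped to (-180°,180°])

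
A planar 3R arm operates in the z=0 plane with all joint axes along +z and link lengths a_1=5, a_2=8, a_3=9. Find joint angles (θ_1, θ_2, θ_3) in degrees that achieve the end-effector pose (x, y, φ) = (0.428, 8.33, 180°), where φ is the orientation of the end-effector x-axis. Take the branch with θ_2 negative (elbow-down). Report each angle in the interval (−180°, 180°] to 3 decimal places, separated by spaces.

60.005 -30.009 150.003

wrist centre = target − a_3·(cos φ, sin φ) = (9.4280, 8.3300)
cos θ_2 = (158.2761−5²−8²)/(2·5·8) = 0.8660; θ_2 = -30.0085° (elbow-down)
β = atan2(8.3300,9.4280) = 41.4618°; ψ = atan2(-4.0010,11.9276) = -18.5437°
θ_1 = β − ψ = 60.0055°
θ_3 = φ − θ_1 − θ_2 = 150.0030° (wrapped to (-180°,180°])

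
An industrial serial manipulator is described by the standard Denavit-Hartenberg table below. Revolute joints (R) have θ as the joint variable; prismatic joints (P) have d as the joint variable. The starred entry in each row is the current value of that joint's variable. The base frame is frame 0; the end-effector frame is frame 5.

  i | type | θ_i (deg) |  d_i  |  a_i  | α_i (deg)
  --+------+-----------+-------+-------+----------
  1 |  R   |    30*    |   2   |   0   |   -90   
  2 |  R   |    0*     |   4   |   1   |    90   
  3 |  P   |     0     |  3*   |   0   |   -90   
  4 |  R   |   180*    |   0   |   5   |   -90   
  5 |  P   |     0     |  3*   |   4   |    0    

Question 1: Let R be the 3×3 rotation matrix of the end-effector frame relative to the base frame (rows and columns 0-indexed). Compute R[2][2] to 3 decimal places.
End-effector z-axis (col 2 of R) = (-0.0000,-0.0000,1.0000)
R[2][2] = 1.0000

1.000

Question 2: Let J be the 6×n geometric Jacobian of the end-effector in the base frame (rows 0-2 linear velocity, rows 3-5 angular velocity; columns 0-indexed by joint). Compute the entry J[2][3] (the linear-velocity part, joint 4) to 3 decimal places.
axis z_3 = (-0.5000,0.8660,0.0000); lever o_n−o_3 = (-7.7942,-4.5000,3.0000)
cross product → J_v[:, 3] = (2.5981,1.5000,9.0000)
J_ω[:, 3] = z_3
entry J[2][3] = 9.0000

9.000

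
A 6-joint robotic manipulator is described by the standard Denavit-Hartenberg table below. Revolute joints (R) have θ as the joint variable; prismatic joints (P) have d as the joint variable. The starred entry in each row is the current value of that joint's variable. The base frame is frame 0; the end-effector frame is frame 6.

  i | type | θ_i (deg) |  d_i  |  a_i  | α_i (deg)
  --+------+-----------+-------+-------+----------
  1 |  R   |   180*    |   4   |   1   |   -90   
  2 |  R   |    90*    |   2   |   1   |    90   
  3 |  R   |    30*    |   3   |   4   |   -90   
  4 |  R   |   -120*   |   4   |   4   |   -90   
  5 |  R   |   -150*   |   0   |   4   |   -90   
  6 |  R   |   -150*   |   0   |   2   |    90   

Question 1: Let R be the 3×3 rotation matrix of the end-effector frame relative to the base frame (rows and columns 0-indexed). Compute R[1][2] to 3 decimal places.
End-effector z-axis (col 2 of R) = (0.0580,0.6998,0.7120)
R[1][2] = 0.6998

0.700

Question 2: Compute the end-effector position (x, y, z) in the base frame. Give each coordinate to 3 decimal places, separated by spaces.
after link 1: o_1 = (-1.0000, 0.0000, 4.0000)
after link 2: o_2 = (-1.0000, -2.0000, 3.0000)
after link 3: o_3 = (-4.0000, -4.0000, -0.4641)
after link 4: o_4 = (-7.4641, -6.4641, 3.2679)
after link 5: o_5 = (-4.4641, -9.0622, 2.7679)
after link 6: o_6 = (-6.2631, -8.3702, 2.2345)

-6.263 -8.370 2.234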